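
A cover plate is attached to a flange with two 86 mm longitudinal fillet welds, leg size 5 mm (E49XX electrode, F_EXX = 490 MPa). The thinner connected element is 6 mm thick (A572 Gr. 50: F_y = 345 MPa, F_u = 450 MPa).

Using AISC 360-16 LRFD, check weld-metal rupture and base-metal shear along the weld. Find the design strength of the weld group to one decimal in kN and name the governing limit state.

Weld metal: throat = 0.707×5 = 3.535 mm, L = 2×86 = 172 mm. φR_n = 0.75 × 0.6 × 490 × 3.535 × 172 = 134.1 kN.
Base metal shear (6 mm plate): yield φR_n = 1.0×0.6×345×6×172 = 213.6 kN; rupture φR_n = 0.75×0.6×450×6×172 = 209.0 kN; take 209.0 kN (rupture).
Governing: min(134.1, 209.0) = 134.1 kN → weld metal.

134.1 kN (weld metal governs)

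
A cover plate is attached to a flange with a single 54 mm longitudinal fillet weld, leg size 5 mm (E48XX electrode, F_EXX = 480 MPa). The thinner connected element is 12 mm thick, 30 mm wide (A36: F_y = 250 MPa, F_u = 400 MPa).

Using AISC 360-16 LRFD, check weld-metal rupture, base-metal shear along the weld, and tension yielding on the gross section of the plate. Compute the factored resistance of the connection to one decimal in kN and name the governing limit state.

41.2 kN (weld metal governs)

Weld metal: throat = 0.707×5 = 3.535 mm, L = 54 mm. φR_n = 0.75 × 0.6 × 480 × 3.535 × 54 = 41.2 kN.
Base metal shear (12 mm plate): yield φR_n = 1.0×0.6×250×12×54 = 97.2 kN; rupture φR_n = 0.75×0.6×400×12×54 = 116.6 kN; take 97.2 kN (yield).
Tension yield (gross): A_g = 30×12 = 360 mm². φR_n = 0.90 × 250 × 360 = 81.0 kN.
Governing: min(41.2, 97.2, 81.0) = 41.2 kN → weld metal.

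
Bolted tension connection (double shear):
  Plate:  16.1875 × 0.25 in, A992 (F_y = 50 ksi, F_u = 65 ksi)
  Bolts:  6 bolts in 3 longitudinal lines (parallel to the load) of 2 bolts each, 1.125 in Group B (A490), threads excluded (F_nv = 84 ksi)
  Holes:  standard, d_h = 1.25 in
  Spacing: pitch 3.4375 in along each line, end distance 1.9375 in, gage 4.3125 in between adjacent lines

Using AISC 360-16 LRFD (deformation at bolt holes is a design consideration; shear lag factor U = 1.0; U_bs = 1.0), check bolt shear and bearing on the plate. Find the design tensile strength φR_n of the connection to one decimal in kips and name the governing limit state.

153.6 kips (bearing governs)

Bolt shear: A_b = π(1.125)²/4 = 0.99402 in². φR_n = 0.75 × 84 × 0.99402 × 6 × 2 = 751.5 kips.
Bearing (0.25 in plate, F_u = 65 ksi): end bolts L_c = 1.9375 − 1.25/2 = 1.3125, R_n = min(1.2×1.3125×0.25×65, 2.4×1.125×0.25×65) = 25.594 kips/bolt; interior L_c = 3.4375 − 1.25 = 2.1875, R_n = 42.656 kips/bolt. φR_n = 0.75 × (3×25.594 + 3×42.656) = 153.6 kips.
Governing: min(751.5, 153.6) = 153.6 kips → bearing.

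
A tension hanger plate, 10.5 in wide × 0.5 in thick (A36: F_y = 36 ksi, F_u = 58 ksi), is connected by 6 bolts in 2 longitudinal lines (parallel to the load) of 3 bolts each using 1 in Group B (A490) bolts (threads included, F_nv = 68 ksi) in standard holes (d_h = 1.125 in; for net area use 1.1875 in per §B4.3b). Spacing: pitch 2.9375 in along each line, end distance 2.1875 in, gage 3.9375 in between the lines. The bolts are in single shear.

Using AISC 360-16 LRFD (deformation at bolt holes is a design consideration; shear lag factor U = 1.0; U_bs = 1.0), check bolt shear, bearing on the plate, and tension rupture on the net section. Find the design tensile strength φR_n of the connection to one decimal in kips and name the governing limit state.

176.7 kips (net-section rupture governs)

Bolt shear: A_b = π(1)²/4 = 0.7854 in². φR_n = 0.75 × 68 × 0.7854 × 6 × 1 = 240.3 kips.
Bearing (0.5 in plate, F_u = 58 ksi): end bolts L_c = 2.1875 − 1.125/2 = 1.625, R_n = min(1.2×1.625×0.5×58, 2.4×1×0.5×58) = 56.55 kips/bolt; interior L_c = 2.9375 − 1.125 = 1.8125, R_n = 63.075 kips/bolt. φR_n = 0.75 × (2×56.55 + 4×63.075) = 274.1 kips.
Tension rupture (net): A_n = (10.5 − 2×1.1875)×0.5 = 4.0625 in² (U = 1.0, A_e = A_n). φR_n = 0.75 × 58 × 4.0625 = 176.7 kips.
Governing: min(240.3, 274.1, 176.7) = 176.7 kips → net-section rupture.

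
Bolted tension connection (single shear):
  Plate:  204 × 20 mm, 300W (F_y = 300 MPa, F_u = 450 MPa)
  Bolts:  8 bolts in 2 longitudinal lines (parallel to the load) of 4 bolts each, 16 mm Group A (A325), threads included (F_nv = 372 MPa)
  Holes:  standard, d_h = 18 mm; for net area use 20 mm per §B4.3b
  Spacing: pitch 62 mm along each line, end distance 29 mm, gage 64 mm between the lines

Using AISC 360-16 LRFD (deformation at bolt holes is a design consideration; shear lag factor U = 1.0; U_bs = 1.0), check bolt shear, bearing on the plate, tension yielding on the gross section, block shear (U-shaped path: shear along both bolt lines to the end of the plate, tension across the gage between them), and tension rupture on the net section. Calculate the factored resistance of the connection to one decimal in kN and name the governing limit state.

448.8 kN (bolt shear governs)

Bolt shear: A_b = π(16)²/4 = 201.06 mm². φR_n = 0.75 × 372 × 201.06 × 8 × 1 = 448.8 kN.
Bearing (20 mm plate, F_u = 450 MPa): end bolts L_c = 29 − 18/2 = 20, R_n = min(1.2×20×20×450, 2.4×16×20×450) = 216 kN/bolt; interior L_c = 62 − 18 = 44, R_n = 345.6 kN/bolt. φR_n = 0.75 × (2×216 + 6×345.6) = 1879.2 kN.
Tension yield (gross): A_g = 204×20 = 4080 mm². φR_n = 0.90 × 300 × 4080 = 1101.6 kN.
Block shear: shear path 2×[29+3×62] = 2×215 mm, A_gv = 8600, A_nv = 2×(215 − 3.5×20)×20 = 5800 mm²; tension across gage: (64 − 1×20)×20 = 880 mm². R_n = min(0.6×450×5800, 0.6×300×8600) + 1.0×450×880 = min(1566, 1548) + 396 = 1944 kN. φR_n = 0.75 × 1944 = 1458.0 kN.
Tension rupture (net): A_n = (204 − 2×20)×20 = 3280 mm² (U = 1.0, A_e = A_n). φR_n = 0.75 × 450 × 3280 = 1107.0 kN.
Governing: min(448.8, 1879.2, 1101.6, 1458.0, 1107.0) = 448.8 kN → bolt shear.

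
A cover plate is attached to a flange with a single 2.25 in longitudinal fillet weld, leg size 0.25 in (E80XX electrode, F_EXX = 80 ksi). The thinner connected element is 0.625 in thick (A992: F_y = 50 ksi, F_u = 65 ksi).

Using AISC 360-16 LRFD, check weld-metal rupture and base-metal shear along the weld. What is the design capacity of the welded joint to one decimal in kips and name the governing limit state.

14.3 kips (weld metal governs)

Weld metal: throat = 0.707×0.25 = 0.17675 in, L = 2.25 in. φR_n = 0.75 × 0.6 × 80 × 0.17675 × 2.25 = 14.3 kips.
Base metal shear (0.625 in plate): yield φR_n = 1.0×0.6×50×0.625×2.25 = 42.2 kips; rupture φR_n = 0.75×0.6×65×0.625×2.25 = 41.1 kips; take 41.1 kips (rupture).
Governing: min(14.3, 41.1) = 14.3 kips → weld metal.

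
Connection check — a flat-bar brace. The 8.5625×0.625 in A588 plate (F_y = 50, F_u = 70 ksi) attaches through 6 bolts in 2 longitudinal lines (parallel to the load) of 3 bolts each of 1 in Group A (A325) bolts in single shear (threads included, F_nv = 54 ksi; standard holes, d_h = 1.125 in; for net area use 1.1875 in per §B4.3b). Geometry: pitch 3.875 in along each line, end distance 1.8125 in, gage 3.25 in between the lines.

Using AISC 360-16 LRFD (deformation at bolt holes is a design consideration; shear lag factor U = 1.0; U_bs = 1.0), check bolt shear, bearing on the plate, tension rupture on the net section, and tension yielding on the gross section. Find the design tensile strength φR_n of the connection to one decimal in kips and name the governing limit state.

Bolt shear: A_b = π(1)²/4 = 0.7854 in². φR_n = 0.75 × 54 × 0.7854 × 6 × 1 = 190.9 kips.
Bearing (0.625 in plate, F_u = 70 ksi): end bolts L_c = 1.8125 − 1.125/2 = 1.25, R_n = min(1.2×1.25×0.625×70, 2.4×1×0.625×70) = 65.625 kips/bolt; interior L_c = 3.875 − 1.125 = 2.75, R_n = 105 kips/bolt. φR_n = 0.75 × (2×65.625 + 4×105) = 413.4 kips.
Tension rupture (net): A_n = (8.5625 − 2×1.1875)×0.625 = 3.8672 in² (U = 1.0, A_e = A_n). φR_n = 0.75 × 70 × 3.8672 = 203.0 kips.
Tension yield (gross): A_g = 8.5625×0.625 = 5.3516 in². φR_n = 0.90 × 50 × 5.3516 = 240.8 kips.
Governing: min(190.9, 413.4, 203.0, 240.8) = 190.9 kips → bolt shear.

190.9 kips (bolt shear governs)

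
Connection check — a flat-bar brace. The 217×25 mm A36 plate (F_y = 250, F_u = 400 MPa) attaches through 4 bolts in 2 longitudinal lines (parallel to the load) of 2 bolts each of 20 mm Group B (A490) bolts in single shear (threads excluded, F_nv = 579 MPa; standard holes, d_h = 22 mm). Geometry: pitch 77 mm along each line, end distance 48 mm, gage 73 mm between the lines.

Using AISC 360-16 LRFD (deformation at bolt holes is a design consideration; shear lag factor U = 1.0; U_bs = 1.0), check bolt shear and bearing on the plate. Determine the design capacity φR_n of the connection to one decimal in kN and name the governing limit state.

Bolt shear: A_b = π(20)²/4 = 314.16 mm². φR_n = 0.75 × 579 × 314.16 × 4 × 1 = 545.7 kN.
Bearing (25 mm plate, F_u = 400 MPa): end bolts L_c = 48 − 22/2 = 37, R_n = min(1.2×37×25×400, 2.4×20×25×400) = 444 kN/bolt; interior L_c = 77 − 22 = 55, R_n = 480 kN/bolt. φR_n = 0.75 × (2×444 + 2×480) = 1386.0 kN.
Governing: min(545.7, 1386.0) = 545.7 kN → bolt shear.

545.7 kN (bolt shear governs)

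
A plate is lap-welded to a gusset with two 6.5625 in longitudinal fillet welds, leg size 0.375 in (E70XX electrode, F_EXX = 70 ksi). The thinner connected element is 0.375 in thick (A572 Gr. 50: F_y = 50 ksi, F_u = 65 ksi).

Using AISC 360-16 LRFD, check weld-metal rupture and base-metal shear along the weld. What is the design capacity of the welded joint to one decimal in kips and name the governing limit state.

Weld metal: throat = 0.707×0.375 = 0.26513 in, L = 2×6.5625 = 13.125 in. φR_n = 0.75 × 0.6 × 70 × 0.26513 × 13.125 = 109.6 kips.
Base metal shear (0.375 in plate): yield φR_n = 1.0×0.6×50×0.375×13.125 = 147.7 kips; rupture φR_n = 0.75×0.6×65×0.375×13.125 = 144.0 kips; take 144.0 kips (rupture).
Governing: min(109.6, 144.0) = 109.6 kips → weld metal.

109.6 kips (weld metal governs)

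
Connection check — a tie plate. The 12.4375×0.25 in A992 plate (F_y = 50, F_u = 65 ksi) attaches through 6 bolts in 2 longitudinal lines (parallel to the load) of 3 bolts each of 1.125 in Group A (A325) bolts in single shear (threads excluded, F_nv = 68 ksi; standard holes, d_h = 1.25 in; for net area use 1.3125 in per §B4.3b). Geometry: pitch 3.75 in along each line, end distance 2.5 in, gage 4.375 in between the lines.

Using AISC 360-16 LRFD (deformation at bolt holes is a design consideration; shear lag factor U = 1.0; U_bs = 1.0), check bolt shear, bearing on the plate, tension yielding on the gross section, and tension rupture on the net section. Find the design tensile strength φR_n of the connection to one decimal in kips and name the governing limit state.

Bolt shear: A_b = π(1.125)²/4 = 0.99402 in². φR_n = 0.75 × 68 × 0.99402 × 6 × 1 = 304.2 kips.
Bearing (0.25 in plate, F_u = 65 ksi): end bolts L_c = 2.5 − 1.25/2 = 1.875, R_n = min(1.2×1.875×0.25×65, 2.4×1.125×0.25×65) = 36.563 kips/bolt; interior L_c = 3.75 − 1.25 = 2.5, R_n = 43.875 kips/bolt. φR_n = 0.75 × (2×36.563 + 4×43.875) = 186.5 kips.
Tension yield (gross): A_g = 12.4375×0.25 = 3.1094 in². φR_n = 0.90 × 50 × 3.1094 = 139.9 kips.
Tension rupture (net): A_n = (12.4375 − 2×1.3125)×0.25 = 2.4531 in² (U = 1.0, A_e = A_n). φR_n = 0.75 × 65 × 2.4531 = 119.6 kips.
Governing: min(304.2, 186.5, 139.9, 119.6) = 119.6 kips → net-section rupture.

119.6 kips (net-section rupture governs)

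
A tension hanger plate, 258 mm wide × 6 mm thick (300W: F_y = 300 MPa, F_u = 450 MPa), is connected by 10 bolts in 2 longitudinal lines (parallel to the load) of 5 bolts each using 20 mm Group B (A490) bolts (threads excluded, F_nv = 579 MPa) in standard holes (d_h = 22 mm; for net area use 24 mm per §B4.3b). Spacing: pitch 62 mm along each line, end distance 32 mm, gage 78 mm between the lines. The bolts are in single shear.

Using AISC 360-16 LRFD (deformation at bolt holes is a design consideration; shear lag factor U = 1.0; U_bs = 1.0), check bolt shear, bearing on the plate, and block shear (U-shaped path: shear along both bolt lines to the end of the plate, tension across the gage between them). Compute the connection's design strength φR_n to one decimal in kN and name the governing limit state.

527.3 kN (block shear governs)

Bolt shear: A_b = π(20)²/4 = 314.16 mm². φR_n = 0.75 × 579 × 314.16 × 10 × 1 = 1364.2 kN.
Bearing (6 mm plate, F_u = 450 MPa): end bolts L_c = 32 − 22/2 = 21, R_n = min(1.2×21×6×450, 2.4×20×6×450) = 68.04 kN/bolt; interior L_c = 62 − 22 = 40, R_n = 129.6 kN/bolt. φR_n = 0.75 × (2×68.04 + 8×129.6) = 879.7 kN.
Block shear: shear path 2×[32+4×62] = 2×280 mm, A_gv = 3360, A_nv = 2×(280 − 4.5×24)×6 = 2064 mm²; tension across gage: (78 − 1×24)×6 = 324 mm². R_n = min(0.6×450×2064, 0.6×300×3360) + 1.0×450×324 = min(557.28, 604.8) + 145.8 = 703.08 kN. φR_n = 0.75 × 703.08 = 527.3 kN.
Governing: min(1364.2, 879.7, 527.3) = 527.3 kN → block shear.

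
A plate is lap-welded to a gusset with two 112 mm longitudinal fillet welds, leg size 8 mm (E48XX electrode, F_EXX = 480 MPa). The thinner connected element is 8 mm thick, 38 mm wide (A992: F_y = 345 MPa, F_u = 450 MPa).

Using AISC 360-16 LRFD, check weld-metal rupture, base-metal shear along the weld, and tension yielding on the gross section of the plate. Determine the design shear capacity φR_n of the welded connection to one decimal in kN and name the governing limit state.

Weld metal: throat = 0.707×8 = 5.656 mm, L = 2×112 = 224 mm. φR_n = 0.75 × 0.6 × 480 × 5.656 × 224 = 273.7 kN.
Base metal shear (8 mm plate): yield φR_n = 1.0×0.6×345×8×224 = 370.9 kN; rupture φR_n = 0.75×0.6×450×8×224 = 362.9 kN; take 362.9 kN (rupture).
Tension yield (gross): A_g = 38×8 = 304 mm². φR_n = 0.90 × 345 × 304 = 94.4 kN.
Governing: min(273.7, 362.9, 94.4) = 94.4 kN → gross-section yield.

94.4 kN (gross-section yield governs)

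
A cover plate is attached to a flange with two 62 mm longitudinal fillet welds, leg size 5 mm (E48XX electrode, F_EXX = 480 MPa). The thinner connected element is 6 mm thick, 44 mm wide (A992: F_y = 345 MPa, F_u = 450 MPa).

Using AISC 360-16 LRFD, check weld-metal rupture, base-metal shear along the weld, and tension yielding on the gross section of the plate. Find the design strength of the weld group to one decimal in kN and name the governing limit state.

82.0 kN (gross-section yield governs)

Weld metal: throat = 0.707×5 = 3.535 mm, L = 2×62 = 124 mm. φR_n = 0.75 × 0.6 × 480 × 3.535 × 124 = 94.7 kN.
Base metal shear (6 mm plate): yield φR_n = 1.0×0.6×345×6×124 = 154.0 kN; rupture φR_n = 0.75×0.6×450×6×124 = 150.7 kN; take 150.7 kN (rupture).
Tension yield (gross): A_g = 44×6 = 264 mm². φR_n = 0.90 × 345 × 264 = 82.0 kN.
Governing: min(94.7, 150.7, 82.0) = 82.0 kN → gross-section yield.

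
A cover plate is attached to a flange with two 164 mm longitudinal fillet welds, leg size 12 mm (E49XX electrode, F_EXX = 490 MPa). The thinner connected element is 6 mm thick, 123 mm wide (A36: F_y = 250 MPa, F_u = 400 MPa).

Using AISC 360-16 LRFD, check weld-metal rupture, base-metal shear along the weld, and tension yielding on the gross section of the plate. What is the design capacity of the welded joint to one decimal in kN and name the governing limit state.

166.1 kN (gross-section yield governs)

Weld metal: throat = 0.707×12 = 8.484 mm, L = 2×164 = 328 mm. φR_n = 0.75 × 0.6 × 490 × 8.484 × 328 = 613.6 kN.
Base metal shear (6 mm plate): yield φR_n = 1.0×0.6×250×6×328 = 295.2 kN; rupture φR_n = 0.75×0.6×400×6×328 = 354.2 kN; take 295.2 kN (yield).
Tension yield (gross): A_g = 123×6 = 738 mm². φR_n = 0.90 × 250 × 738 = 166.1 kN.
Governing: min(613.6, 295.2, 166.1) = 166.1 kN → gross-section yield.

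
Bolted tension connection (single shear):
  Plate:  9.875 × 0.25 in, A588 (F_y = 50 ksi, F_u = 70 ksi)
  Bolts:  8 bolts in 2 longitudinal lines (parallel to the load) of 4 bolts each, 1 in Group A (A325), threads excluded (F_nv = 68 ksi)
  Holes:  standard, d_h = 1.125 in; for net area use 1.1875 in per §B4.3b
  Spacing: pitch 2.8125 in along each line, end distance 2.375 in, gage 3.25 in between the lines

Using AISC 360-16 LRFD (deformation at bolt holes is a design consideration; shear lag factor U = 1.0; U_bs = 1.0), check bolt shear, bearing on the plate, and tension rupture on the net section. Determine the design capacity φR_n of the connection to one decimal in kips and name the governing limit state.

Bolt shear: A_b = π(1)²/4 = 0.7854 in². φR_n = 0.75 × 68 × 0.7854 × 8 × 1 = 320.4 kips.
Bearing (0.25 in plate, F_u = 70 ksi): end bolts L_c = 2.375 − 1.125/2 = 1.8125, R_n = min(1.2×1.8125×0.25×70, 2.4×1×0.25×70) = 38.063 kips/bolt; interior L_c = 2.8125 − 1.125 = 1.6875, R_n = 35.438 kips/bolt. φR_n = 0.75 × (2×38.063 + 6×35.438) = 216.6 kips.
Tension rupture (net): A_n = (9.875 − 2×1.1875)×0.25 = 1.875 in² (U = 1.0, A_e = A_n). φR_n = 0.75 × 70 × 1.875 = 98.4 kips.
Governing: min(320.4, 216.6, 98.4) = 98.4 kips → net-section rupture.

98.4 kips (net-section rupture governs)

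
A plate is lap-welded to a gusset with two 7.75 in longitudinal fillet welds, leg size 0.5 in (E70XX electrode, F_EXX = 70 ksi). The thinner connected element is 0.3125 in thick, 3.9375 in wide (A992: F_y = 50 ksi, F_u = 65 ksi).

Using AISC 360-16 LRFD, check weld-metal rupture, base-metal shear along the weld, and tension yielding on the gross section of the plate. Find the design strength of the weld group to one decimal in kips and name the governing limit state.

Weld metal: throat = 0.707×0.5 = 0.3535 in, L = 2×7.75 = 15.5 in. φR_n = 0.75 × 0.6 × 70 × 0.3535 × 15.5 = 172.6 kips.
Base metal shear (0.3125 in plate): yield φR_n = 1.0×0.6×50×0.3125×15.5 = 145.3 kips; rupture φR_n = 0.75×0.6×65×0.3125×15.5 = 141.7 kips; take 141.7 kips (rupture).
Tension yield (gross): A_g = 3.9375×0.3125 = 1.2305 in². φR_n = 0.90 × 50 × 1.2305 = 55.4 kips.
Governing: min(172.6, 141.7, 55.4) = 55.4 kips → gross-section yield.

55.4 kips (gross-section yield governs)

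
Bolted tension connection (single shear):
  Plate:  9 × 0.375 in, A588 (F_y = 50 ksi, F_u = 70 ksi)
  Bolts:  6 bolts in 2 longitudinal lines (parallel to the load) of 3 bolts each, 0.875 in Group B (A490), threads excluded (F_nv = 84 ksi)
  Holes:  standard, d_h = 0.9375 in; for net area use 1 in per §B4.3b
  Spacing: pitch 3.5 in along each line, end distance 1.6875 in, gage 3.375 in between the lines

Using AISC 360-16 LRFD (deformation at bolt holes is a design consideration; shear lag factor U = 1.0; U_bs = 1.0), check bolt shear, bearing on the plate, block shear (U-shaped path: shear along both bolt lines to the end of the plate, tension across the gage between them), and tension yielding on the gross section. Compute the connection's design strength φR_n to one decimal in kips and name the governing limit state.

Bolt shear: A_b = π(0.875)²/4 = 0.60132 in². φR_n = 0.75 × 84 × 0.60132 × 6 × 1 = 227.3 kips.
Bearing (0.375 in plate, F_u = 70 ksi): end bolts L_c = 1.6875 − 0.9375/2 = 1.21875, R_n = min(1.2×1.21875×0.375×70, 2.4×0.875×0.375×70) = 38.391 kips/bolt; interior L_c = 3.5 − 0.9375 = 2.5625, R_n = 55.125 kips/bolt. φR_n = 0.75 × (2×38.391 + 4×55.125) = 223.0 kips.
Block shear: shear path 2×[1.6875+2×3.5] = 2×8.6875 in, A_gv = 6.5156, A_nv = 2×(8.6875 − 2.5×1)×0.375 = 4.6406 in²; tension across gage: (3.375 − 1×1)×0.375 = 0.89063 in². R_n = min(0.6×70×4.6406, 0.6×50×6.5156) + 1.0×70×0.89063 = min(194.91, 195.47) + 62.344 = 257.25 kips. φR_n = 0.75 × 257.25 = 192.9 kips.
Tension yield (gross): A_g = 9×0.375 = 3.375 in². φR_n = 0.90 × 50 × 3.375 = 151.9 kips.
Governing: min(227.3, 223.0, 192.9, 151.9) = 151.9 kips → gross-section yield.

151.9 kips (gross-section yield governs)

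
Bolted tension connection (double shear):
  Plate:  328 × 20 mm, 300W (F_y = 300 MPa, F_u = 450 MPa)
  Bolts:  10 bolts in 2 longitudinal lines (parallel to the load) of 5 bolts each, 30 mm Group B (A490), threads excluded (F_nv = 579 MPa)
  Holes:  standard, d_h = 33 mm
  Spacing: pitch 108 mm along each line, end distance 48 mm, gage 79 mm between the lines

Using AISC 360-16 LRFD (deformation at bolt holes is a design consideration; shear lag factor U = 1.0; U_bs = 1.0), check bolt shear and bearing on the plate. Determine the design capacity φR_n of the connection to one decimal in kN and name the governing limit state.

Bolt shear: A_b = π(30)²/4 = 706.86 mm². φR_n = 0.75 × 579 × 706.86 × 10 × 2 = 6139.1 kN.
Bearing (20 mm plate, F_u = 450 MPa): end bolts L_c = 48 − 33/2 = 31.5, R_n = min(1.2×31.5×20×450, 2.4×30×20×450) = 340.2 kN/bolt; interior L_c = 108 − 33 = 75, R_n = 648 kN/bolt. φR_n = 0.75 × (2×340.2 + 8×648) = 4398.3 kN.
Governing: min(6139.1, 4398.3) = 4398.3 kN → bearing.

4398.3 kN (bearing governs)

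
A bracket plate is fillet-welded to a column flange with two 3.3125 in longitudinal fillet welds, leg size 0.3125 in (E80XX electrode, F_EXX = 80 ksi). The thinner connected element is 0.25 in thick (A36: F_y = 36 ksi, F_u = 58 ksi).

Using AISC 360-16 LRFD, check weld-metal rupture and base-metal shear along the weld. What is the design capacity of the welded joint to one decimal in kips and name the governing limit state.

Weld metal: throat = 0.707×0.3125 = 0.22094 in, L = 2×3.3125 = 6.625 in. φR_n = 0.75 × 0.6 × 80 × 0.22094 × 6.625 = 52.7 kips.
Base metal shear (0.25 in plate): yield φR_n = 1.0×0.6×36×0.25×6.625 = 35.8 kips; rupture φR_n = 0.75×0.6×58×0.25×6.625 = 43.2 kips; take 35.8 kips (yield).
Governing: min(52.7, 35.8) = 35.8 kips → base-metal shear.

35.8 kips (base-metal shear governs)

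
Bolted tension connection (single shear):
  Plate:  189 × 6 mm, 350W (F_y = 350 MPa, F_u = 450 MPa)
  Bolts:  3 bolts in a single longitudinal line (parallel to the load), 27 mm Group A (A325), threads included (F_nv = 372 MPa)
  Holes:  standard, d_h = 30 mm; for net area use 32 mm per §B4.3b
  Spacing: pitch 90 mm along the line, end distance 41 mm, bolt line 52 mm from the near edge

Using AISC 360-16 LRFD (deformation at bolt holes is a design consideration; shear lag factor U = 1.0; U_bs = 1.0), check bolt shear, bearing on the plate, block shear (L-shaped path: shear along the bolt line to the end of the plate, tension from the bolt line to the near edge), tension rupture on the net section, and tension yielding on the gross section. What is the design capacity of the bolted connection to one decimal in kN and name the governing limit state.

244.2 kN (block shear governs)

Bolt shear: A_b = π(27)²/4 = 572.56 mm². φR_n = 0.75 × 372 × 572.56 × 3 × 1 = 479.2 kN.
Bearing (6 mm plate, F_u = 450 MPa): end bolts L_c = 41 − 30/2 = 26, R_n = min(1.2×26×6×450, 2.4×27×6×450) = 84.24 kN/bolt; interior L_c = 90 − 30 = 60, R_n = 174.96 kN/bolt. φR_n = 0.75 × (1×84.24 + 2×174.96) = 325.6 kN.
Block shear: shear path 1×[41+2×90] = 1×221 mm, A_gv = 1326, A_nv = 1×(221 − 2.5×32)×6 = 846 mm²; tension to near edge: (52 − 0.5×32)×6 = 216 mm². R_n = min(0.6×450×846, 0.6×350×1326) + 1.0×450×216 = min(228.42, 278.46) + 97.2 = 325.62 kN. φR_n = 0.75 × 325.62 = 244.2 kN.
Tension rupture (net): A_n = (189 − 1×32)×6 = 942 mm² (U = 1.0, A_e = A_n). φR_n = 0.75 × 450 × 942 = 317.9 kN.
Tension yield (gross): A_g = 189×6 = 1134 mm². φR_n = 0.90 × 350 × 1134 = 357.2 kN.
Governing: min(479.2, 325.6, 244.2, 317.9, 357.2) = 244.2 kN → block shear.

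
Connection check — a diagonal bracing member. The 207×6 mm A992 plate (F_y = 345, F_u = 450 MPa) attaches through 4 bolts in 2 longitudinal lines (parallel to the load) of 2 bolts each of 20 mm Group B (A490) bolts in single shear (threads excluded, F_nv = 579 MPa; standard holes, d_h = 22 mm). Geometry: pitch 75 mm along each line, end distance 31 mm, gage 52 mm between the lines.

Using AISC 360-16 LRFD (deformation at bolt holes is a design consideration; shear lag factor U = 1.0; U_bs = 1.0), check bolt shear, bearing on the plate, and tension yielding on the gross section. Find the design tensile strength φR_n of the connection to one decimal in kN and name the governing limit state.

291.6 kN (bearing governs)

Bolt shear: A_b = π(20)²/4 = 314.16 mm². φR_n = 0.75 × 579 × 314.16 × 4 × 1 = 545.7 kN.
Bearing (6 mm plate, F_u = 450 MPa): end bolts L_c = 31 − 22/2 = 20, R_n = min(1.2×20×6×450, 2.4×20×6×450) = 64.8 kN/bolt; interior L_c = 75 − 22 = 53, R_n = 129.6 kN/bolt. φR_n = 0.75 × (2×64.8 + 2×129.6) = 291.6 kN.
Tension yield (gross): A_g = 207×6 = 1242 mm². φR_n = 0.90 × 345 × 1242 = 385.6 kN.
Governing: min(545.7, 291.6, 385.6) = 291.6 kN → bearing.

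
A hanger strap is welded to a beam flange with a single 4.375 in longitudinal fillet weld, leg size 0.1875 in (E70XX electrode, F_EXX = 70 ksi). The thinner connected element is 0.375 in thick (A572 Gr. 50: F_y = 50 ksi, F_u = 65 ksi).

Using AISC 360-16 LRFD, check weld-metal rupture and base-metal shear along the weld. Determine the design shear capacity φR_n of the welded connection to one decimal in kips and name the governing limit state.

Weld metal: throat = 0.707×0.1875 = 0.13256 in, L = 4.375 in. φR_n = 0.75 × 0.6 × 70 × 0.13256 × 4.375 = 18.3 kips.
Base metal shear (0.375 in plate): yield φR_n = 1.0×0.6×50×0.375×4.375 = 49.2 kips; rupture φR_n = 0.75×0.6×65×0.375×4.375 = 48.0 kips; take 48.0 kips (rupture).
Governing: min(18.3, 48.0) = 18.3 kips → weld metal.

18.3 kips (weld metal governs)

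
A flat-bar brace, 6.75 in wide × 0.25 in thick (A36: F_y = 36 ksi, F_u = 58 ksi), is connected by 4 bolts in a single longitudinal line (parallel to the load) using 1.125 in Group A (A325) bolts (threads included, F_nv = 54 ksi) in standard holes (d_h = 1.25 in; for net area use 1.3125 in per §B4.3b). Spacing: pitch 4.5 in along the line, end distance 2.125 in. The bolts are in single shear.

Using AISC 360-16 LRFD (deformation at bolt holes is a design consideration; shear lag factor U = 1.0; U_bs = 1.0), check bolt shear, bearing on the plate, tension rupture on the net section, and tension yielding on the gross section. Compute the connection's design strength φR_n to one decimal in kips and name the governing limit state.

54.7 kips (gross-section yield governs)

Bolt shear: A_b = π(1.125)²/4 = 0.99402 in². φR_n = 0.75 × 54 × 0.99402 × 4 × 1 = 161.0 kips.
Bearing (0.25 in plate, F_u = 58 ksi): end bolts L_c = 2.125 − 1.25/2 = 1.5, R_n = min(1.2×1.5×0.25×58, 2.4×1.125×0.25×58) = 26.1 kips/bolt; interior L_c = 4.5 − 1.25 = 3.25, R_n = 39.15 kips/bolt. φR_n = 0.75 × (1×26.1 + 3×39.15) = 107.7 kips.
Tension rupture (net): A_n = (6.75 − 1×1.3125)×0.25 = 1.3594 in² (U = 1.0, A_e = A_n). φR_n = 0.75 × 58 × 1.3594 = 59.1 kips.
Tension yield (gross): A_g = 6.75×0.25 = 1.6875 in². φR_n = 0.90 × 36 × 1.6875 = 54.7 kips.
Governing: min(161.0, 107.7, 59.1, 54.7) = 54.7 kips → gross-section yield.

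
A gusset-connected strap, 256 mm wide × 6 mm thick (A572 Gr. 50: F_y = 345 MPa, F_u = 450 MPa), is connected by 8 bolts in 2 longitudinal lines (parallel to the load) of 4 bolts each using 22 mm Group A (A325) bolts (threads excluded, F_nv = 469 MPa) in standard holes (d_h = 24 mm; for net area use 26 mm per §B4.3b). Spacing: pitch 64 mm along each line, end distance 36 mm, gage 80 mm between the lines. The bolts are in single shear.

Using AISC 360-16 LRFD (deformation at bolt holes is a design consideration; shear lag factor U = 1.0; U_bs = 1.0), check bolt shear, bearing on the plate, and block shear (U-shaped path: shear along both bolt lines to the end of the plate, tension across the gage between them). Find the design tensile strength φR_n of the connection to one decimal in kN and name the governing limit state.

Bolt shear: A_b = π(22)²/4 = 380.13 mm². φR_n = 0.75 × 469 × 380.13 × 8 × 1 = 1069.7 kN.
Bearing (6 mm plate, F_u = 450 MPa): end bolts L_c = 36 − 24/2 = 24, R_n = min(1.2×24×6×450, 2.4×22×6×450) = 77.76 kN/bolt; interior L_c = 64 − 24 = 40, R_n = 129.6 kN/bolt. φR_n = 0.75 × (2×77.76 + 6×129.6) = 699.8 kN.
Block shear: shear path 2×[36+3×64] = 2×228 mm, A_gv = 2736, A_nv = 2×(228 − 3.5×26)×6 = 1644 mm²; tension across gage: (80 − 1×26)×6 = 324 mm². R_n = min(0.6×450×1644, 0.6×345×2736) + 1.0×450×324 = min(443.88, 566.35) + 145.8 = 589.68 kN. φR_n = 0.75 × 589.68 = 442.3 kN.
Governing: min(1069.7, 699.8, 442.3) = 442.3 kN → block shear.

442.3 kN (block shear governs)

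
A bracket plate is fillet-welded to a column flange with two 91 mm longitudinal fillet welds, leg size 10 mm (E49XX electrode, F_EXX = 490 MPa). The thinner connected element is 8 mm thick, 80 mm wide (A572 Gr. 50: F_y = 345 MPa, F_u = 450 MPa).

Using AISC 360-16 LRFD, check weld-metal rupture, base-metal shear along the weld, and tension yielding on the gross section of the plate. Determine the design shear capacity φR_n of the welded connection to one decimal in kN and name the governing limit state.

Weld metal: throat = 0.707×10 = 7.07 mm, L = 2×91 = 182 mm. φR_n = 0.75 × 0.6 × 490 × 7.07 × 182 = 283.7 kN.
Base metal shear (8 mm plate): yield φR_n = 1.0×0.6×345×8×182 = 301.4 kN; rupture φR_n = 0.75×0.6×450×8×182 = 294.8 kN; take 294.8 kN (rupture).
Tension yield (gross): A_g = 80×8 = 640 mm². φR_n = 0.90 × 345 × 640 = 198.7 kN.
Governing: min(283.7, 294.8, 198.7) = 198.7 kN → gross-section yield.

198.7 kN (gross-section yield governs)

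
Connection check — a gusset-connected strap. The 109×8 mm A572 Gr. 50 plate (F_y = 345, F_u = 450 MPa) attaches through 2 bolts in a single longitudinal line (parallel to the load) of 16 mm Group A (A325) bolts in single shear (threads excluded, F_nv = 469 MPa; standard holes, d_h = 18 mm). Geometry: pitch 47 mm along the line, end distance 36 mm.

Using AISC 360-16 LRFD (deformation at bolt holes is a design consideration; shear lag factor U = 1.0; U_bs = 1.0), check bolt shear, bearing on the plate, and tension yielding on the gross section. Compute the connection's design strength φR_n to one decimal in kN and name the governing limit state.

Bolt shear: A_b = π(16)²/4 = 201.06 mm². φR_n = 0.75 × 469 × 201.06 × 2 × 1 = 141.4 kN.
Bearing (8 mm plate, F_u = 450 MPa): end bolts L_c = 36 − 18/2 = 27, R_n = min(1.2×27×8×450, 2.4×16×8×450) = 116.64 kN/bolt; interior L_c = 47 − 18 = 29, R_n = 125.28 kN/bolt. φR_n = 0.75 × (1×116.64 + 1×125.28) = 181.4 kN.
Tension yield (gross): A_g = 109×8 = 872 mm². φR_n = 0.90 × 345 × 872 = 270.8 kN.
Governing: min(141.4, 181.4, 270.8) = 141.4 kN → bolt shear.

141.4 kN (bolt shear governs)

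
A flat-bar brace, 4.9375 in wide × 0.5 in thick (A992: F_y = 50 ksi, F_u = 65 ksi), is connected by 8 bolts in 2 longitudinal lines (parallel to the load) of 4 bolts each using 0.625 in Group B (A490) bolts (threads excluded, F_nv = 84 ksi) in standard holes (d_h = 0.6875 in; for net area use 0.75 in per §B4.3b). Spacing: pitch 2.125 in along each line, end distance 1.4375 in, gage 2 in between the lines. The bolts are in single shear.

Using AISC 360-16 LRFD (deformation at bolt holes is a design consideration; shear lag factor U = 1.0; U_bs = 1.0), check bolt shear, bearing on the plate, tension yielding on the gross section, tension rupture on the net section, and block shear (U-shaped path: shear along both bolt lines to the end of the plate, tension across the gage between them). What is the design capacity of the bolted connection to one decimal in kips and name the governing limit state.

83.8 kips (net-section rupture governs)

Bolt shear: A_b = π(0.625)²/4 = 0.3068 in². φR_n = 0.75 × 84 × 0.3068 × 8 × 1 = 154.6 kips.
Bearing (0.5 in plate, F_u = 65 ksi): end bolts L_c = 1.4375 − 0.6875/2 = 1.09375, R_n = min(1.2×1.09375×0.5×65, 2.4×0.625×0.5×65) = 42.656 kips/bolt; interior L_c = 2.125 − 0.6875 = 1.4375, R_n = 48.75 kips/bolt. φR_n = 0.75 × (2×42.656 + 6×48.75) = 283.4 kips.
Tension yield (gross): A_g = 4.9375×0.5 = 2.4688 in². φR_n = 0.90 × 50 × 2.4688 = 111.1 kips.
Tension rupture (net): A_n = (4.9375 − 2×0.75)×0.5 = 1.7188 in² (U = 1.0, A_e = A_n). φR_n = 0.75 × 65 × 1.7188 = 83.8 kips.
Block shear: shear path 2×[1.4375+3×2.125] = 2×7.8125 in, A_gv = 7.8125, A_nv = 2×(7.8125 − 3.5×0.75)×0.5 = 5.1875 in²; tension across gage: (2 − 1×0.75)×0.5 = 0.625 in². R_n = min(0.6×65×5.1875, 0.6×50×7.8125) + 1.0×65×0.625 = min(202.31, 234.38) + 40.625 = 242.94 kips. φR_n = 0.75 × 242.94 = 182.2 kips.
Governing: min(154.6, 283.4, 111.1, 83.8, 182.2) = 83.8 kips → net-section rupture.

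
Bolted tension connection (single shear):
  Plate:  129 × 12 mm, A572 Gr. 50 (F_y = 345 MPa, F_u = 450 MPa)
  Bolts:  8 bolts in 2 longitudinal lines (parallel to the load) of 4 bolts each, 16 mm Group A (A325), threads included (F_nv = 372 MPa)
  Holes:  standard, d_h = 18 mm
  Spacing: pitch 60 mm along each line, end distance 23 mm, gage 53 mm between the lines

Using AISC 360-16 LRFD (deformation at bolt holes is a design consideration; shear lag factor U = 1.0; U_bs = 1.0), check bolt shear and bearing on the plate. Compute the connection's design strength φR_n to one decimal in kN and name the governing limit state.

Bolt shear: A_b = π(16)²/4 = 201.06 mm². φR_n = 0.75 × 372 × 201.06 × 8 × 1 = 448.8 kN.
Bearing (12 mm plate, F_u = 450 MPa): end bolts L_c = 23 − 18/2 = 14, R_n = min(1.2×14×12×450, 2.4×16×12×450) = 90.72 kN/bolt; interior L_c = 60 − 18 = 42, R_n = 207.36 kN/bolt. φR_n = 0.75 × (2×90.72 + 6×207.36) = 1069.2 kN.
Governing: min(448.8, 1069.2) = 448.8 kN → bolt shear.

448.8 kN (bolt shear governs)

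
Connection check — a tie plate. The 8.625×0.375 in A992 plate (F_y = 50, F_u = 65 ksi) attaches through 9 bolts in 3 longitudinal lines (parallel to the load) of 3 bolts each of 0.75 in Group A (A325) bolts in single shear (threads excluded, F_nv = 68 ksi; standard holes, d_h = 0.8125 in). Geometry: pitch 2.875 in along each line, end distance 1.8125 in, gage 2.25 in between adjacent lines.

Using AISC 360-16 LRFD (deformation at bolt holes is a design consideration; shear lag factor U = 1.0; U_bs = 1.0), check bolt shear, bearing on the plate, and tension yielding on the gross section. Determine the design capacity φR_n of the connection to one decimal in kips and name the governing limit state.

145.5 kips (gross-section yield governs)

Bolt shear: A_b = π(0.75)²/4 = 0.44179 in². φR_n = 0.75 × 68 × 0.44179 × 9 × 1 = 202.8 kips.
Bearing (0.375 in plate, F_u = 65 ksi): end bolts L_c = 1.8125 − 0.8125/2 = 1.40625, R_n = min(1.2×1.40625×0.375×65, 2.4×0.75×0.375×65) = 41.133 kips/bolt; interior L_c = 2.875 − 0.8125 = 2.0625, R_n = 43.875 kips/bolt. φR_n = 0.75 × (3×41.133 + 6×43.875) = 290.0 kips.
Tension yield (gross): A_g = 8.625×0.375 = 3.2344 in². φR_n = 0.90 × 50 × 3.2344 = 145.5 kips.
Governing: min(202.8, 290.0, 145.5) = 145.5 kips → gross-section yield.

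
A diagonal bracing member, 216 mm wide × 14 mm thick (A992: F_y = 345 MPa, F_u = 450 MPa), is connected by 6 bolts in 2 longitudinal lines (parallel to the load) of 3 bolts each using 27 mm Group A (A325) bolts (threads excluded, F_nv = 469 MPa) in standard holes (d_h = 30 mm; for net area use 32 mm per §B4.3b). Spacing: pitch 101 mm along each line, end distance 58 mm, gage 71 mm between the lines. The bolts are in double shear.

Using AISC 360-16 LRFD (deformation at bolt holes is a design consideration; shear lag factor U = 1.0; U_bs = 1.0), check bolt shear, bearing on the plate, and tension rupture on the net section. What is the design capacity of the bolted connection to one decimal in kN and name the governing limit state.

Bolt shear: A_b = π(27)²/4 = 572.56 mm². φR_n = 0.75 × 469 × 572.56 × 6 × 2 = 2416.8 kN.
Bearing (14 mm plate, F_u = 450 MPa): end bolts L_c = 58 − 30/2 = 43, R_n = min(1.2×43×14×450, 2.4×27×14×450) = 325.08 kN/bolt; interior L_c = 101 − 30 = 71, R_n = 408.24 kN/bolt. φR_n = 0.75 × (2×325.08 + 4×408.24) = 1712.3 kN.
Tension rupture (net): A_n = (216 − 2×32)×14 = 2128 mm² (U = 1.0, A_e = A_n). φR_n = 0.75 × 450 × 2128 = 718.2 kN.
Governing: min(2416.8, 1712.3, 718.2) = 718.2 kN → net-section rupture.

718.2 kN (net-section rupture governs)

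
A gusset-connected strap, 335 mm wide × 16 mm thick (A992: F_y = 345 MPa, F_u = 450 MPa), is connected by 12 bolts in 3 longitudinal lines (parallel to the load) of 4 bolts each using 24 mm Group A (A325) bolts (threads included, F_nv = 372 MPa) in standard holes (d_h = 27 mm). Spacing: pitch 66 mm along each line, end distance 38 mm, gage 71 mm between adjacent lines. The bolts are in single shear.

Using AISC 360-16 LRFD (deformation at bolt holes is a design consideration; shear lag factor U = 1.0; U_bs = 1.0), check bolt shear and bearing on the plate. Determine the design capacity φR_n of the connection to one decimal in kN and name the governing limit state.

1514.6 kN (bolt shear governs)

Bolt shear: A_b = π(24)²/4 = 452.39 mm². φR_n = 0.75 × 372 × 452.39 × 12 × 1 = 1514.6 kN.
Bearing (16 mm plate, F_u = 450 MPa): end bolts L_c = 38 − 27/2 = 24.5, R_n = min(1.2×24.5×16×450, 2.4×24×16×450) = 211.68 kN/bolt; interior L_c = 66 − 27 = 39, R_n = 336.96 kN/bolt. φR_n = 0.75 × (3×211.68 + 9×336.96) = 2750.8 kN.
Governing: min(1514.6, 2750.8) = 1514.6 kN → bolt shear.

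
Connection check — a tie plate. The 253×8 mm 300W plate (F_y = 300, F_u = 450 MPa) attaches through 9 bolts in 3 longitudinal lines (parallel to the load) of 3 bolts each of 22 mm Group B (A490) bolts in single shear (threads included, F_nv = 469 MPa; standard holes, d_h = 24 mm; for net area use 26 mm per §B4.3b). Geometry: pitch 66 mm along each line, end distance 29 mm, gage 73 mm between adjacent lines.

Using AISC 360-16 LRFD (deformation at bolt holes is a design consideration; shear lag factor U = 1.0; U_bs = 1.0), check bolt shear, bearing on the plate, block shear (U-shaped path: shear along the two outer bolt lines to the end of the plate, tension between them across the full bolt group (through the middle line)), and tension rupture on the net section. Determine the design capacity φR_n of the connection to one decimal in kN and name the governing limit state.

Bolt shear: A_b = π(22)²/4 = 380.13 mm². φR_n = 0.75 × 469 × 380.13 × 9 × 1 = 1203.4 kN.
Bearing (8 mm plate, F_u = 450 MPa): end bolts L_c = 29 − 24/2 = 17, R_n = min(1.2×17×8×450, 2.4×22×8×450) = 73.44 kN/bolt; interior L_c = 66 − 24 = 42, R_n = 181.44 kN/bolt. φR_n = 0.75 × (3×73.44 + 6×181.44) = 981.7 kN.
Block shear: shear path 2×[29+2×66] = 2×161 mm, A_gv = 2576, A_nv = 2×(161 − 2.5×26)×8 = 1536 mm²; tension across gage: (146 − 2×26)×8 = 752 mm². R_n = min(0.6×450×1536, 0.6×300×2576) + 1.0×450×752 = min(414.72, 463.68) + 338.4 = 753.12 kN. φR_n = 0.75 × 753.12 = 564.8 kN.
Tension rupture (net): A_n = (253 − 3×26)×8 = 1400 mm² (U = 1.0, A_e = A_n). φR_n = 0.75 × 450 × 1400 = 472.5 kN.
Governing: min(1203.4, 981.7, 564.8, 472.5) = 472.5 kN → net-section rupture.

472.5 kN (net-section rupture governs)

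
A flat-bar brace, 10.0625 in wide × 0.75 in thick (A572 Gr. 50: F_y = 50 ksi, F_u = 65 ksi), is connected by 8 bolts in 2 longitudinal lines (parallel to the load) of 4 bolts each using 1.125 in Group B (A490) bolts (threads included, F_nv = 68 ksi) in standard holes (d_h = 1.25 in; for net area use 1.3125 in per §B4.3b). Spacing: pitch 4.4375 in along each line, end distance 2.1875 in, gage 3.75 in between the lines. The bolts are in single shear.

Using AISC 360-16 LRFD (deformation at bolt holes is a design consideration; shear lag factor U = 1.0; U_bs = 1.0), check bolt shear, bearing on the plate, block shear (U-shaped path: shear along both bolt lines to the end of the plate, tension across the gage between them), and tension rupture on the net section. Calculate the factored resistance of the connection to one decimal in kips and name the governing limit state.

271.9 kips (net-section rupture governs)

Bolt shear: A_b = π(1.125)²/4 = 0.99402 in². φR_n = 0.75 × 68 × 0.99402 × 8 × 1 = 405.6 kips.
Bearing (0.75 in plate, F_u = 65 ksi): end bolts L_c = 2.1875 − 1.25/2 = 1.5625, R_n = min(1.2×1.5625×0.75×65, 2.4×1.125×0.75×65) = 91.406 kips/bolt; interior L_c = 4.4375 − 1.25 = 3.1875, R_n = 131.63 kips/bolt. φR_n = 0.75 × (2×91.406 + 6×131.63) = 729.4 kips.
Block shear: shear path 2×[2.1875+3×4.4375] = 2×15.5 in, A_gv = 23.25, A_nv = 2×(15.5 − 3.5×1.3125)×0.75 = 16.359 in²; tension across gage: (3.75 − 1×1.3125)×0.75 = 1.8281 in². R_n = min(0.6×65×16.359, 0.6×50×23.25) + 1.0×65×1.8281 = min(638, 697.5) + 118.83 = 756.83 kips. φR_n = 0.75 × 756.83 = 567.6 kips.
Tension rupture (net): A_n = (10.0625 − 2×1.3125)×0.75 = 5.5781 in² (U = 1.0, A_e = A_n). φR_n = 0.75 × 65 × 5.5781 = 271.9 kips.
Governing: min(405.6, 729.4, 567.6, 271.9) = 271.9 kips → net-section rupture.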